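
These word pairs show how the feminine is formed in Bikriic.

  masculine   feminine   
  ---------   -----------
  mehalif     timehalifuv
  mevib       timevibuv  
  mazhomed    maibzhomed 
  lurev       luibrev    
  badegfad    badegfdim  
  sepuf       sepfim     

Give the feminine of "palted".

paiblted

mazhomed and badegfad both end in -d yet inflect differently (maibzhomed, badegfdim), so the final letter is not what conditions the rule; the last vowel is.
"palted" has last vowel 'e'. The stems whose last vowel is 'e' (lurev → luibrev, mazhomed → maibzhomed) insert -ib- after the first vowel.
The other patterns: stems whose last vowel is 'i' add ti- … -uv around the stem; stems whose last vowel is 'a' or 'u' delete the last vowel and add -im.
So palted → paiblted.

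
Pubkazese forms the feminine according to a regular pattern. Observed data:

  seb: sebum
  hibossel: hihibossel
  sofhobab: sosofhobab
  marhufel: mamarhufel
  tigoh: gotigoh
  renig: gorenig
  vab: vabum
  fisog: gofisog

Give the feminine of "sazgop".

gosazgop

vab and sofhobab both end in -b yet inflect differently (vabum, sosofhobab), so the final letter is not what conditions the rule; the number of vowels is.
"sazgop" has 2 vowels. The stems with 2 vowels (renig → gorenig, fisog → gofisog, tigoh → gotigoh) add the prefix go-.
The other patterns: stems with 1 vowel add -um; stems with 3 vowels repeat the first consonant+vowel as a prefix.
So sazgop → gosazgop.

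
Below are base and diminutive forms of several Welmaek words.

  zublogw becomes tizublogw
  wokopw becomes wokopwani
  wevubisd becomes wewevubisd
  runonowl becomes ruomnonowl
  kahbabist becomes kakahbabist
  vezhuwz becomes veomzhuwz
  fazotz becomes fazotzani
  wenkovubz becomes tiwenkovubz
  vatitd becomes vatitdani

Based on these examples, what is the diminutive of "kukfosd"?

wevubisd and vatitd both end in -d yet inflect differently (wewevubisd, vatitdani), so the final letter is not what conditions the rule; the second-to-last letter is.
"kukfosd" has second-to-last letter 's'. The stems whose second-to-last letter is 's' (kahbabist → kakahbabist, wevubisd → wewevubisd) repeat the first consonant+vowel as a prefix.
So kukfosd → kukukfosd.

kukukfosd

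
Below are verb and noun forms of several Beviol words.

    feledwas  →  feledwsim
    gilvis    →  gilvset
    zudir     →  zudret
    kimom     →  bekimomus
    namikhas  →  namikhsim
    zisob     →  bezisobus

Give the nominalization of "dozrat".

dozrtim

namikhas and gilvis both end in -s yet inflect differently (namikhsim, gilvset), so the final letter is not what conditions the rule; the last vowel is.
"dozrat" has last vowel 'a'. The stems whose last vowel is 'a' (namikhas → namikhsim, feledwas → feledwsim) delete the last vowel and add -im.
So dozrat → dozrtim.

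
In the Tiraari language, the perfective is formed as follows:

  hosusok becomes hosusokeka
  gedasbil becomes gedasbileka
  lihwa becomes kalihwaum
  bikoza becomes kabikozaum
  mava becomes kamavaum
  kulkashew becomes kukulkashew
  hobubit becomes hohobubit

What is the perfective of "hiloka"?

"hiloka" ends in -a. The stems ending in -a (lihwa → kalihwaum, bikoza → kabikozaum, mava → kamavaum) add ka- … -um around the stem.
The other patterns: stems ending in -k or -l add -eka; stems ending in -t or -w repeat the first consonant+vowel as a prefix.
So hiloka → kahilokaum.

kahilokaum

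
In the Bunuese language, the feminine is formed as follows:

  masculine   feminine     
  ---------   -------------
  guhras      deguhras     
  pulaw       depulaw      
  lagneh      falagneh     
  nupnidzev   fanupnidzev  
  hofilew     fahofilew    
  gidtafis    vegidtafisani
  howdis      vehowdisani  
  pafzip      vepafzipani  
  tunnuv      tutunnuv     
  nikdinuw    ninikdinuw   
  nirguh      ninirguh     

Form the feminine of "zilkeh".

fazilkeh

pulaw and hofilew both end in -w yet inflect differently (depulaw, fahofilew), so the final letter is not what conditions the rule; the last vowel is.
"zilkeh" has last vowel 'e'. The stems whose last vowel is 'e' (lagneh → falagneh, nupnidzev → fanupnidzev, hofilew → fahofilew) add the prefix fa-.
The other patterns: stems whose last vowel is 'a' add the prefix de-; stems whose last vowel is 'i' add ve- … -ani around the stem; stems whose last vowel is 'u' repeat the first consonant+vowel as a prefix.
So zilkeh → fazilkeh.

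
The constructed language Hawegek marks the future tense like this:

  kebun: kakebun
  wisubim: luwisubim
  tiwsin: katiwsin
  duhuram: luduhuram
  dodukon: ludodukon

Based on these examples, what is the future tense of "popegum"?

dodukon and tiwsin both end in -n yet inflect differently (ludodukon, katiwsin), so the final letter is not what conditions the rule; the number of vowels is.
"popegum" has 3 vowels. The stems with 3 vowels (duhuram → luduhuram, dodukon → ludodukon, wisubim → luwisubim) add the prefix lu-.
The other pattern: stems with 2 vowels add the prefix ka-.
So popegum → lupopegum.

lupopegum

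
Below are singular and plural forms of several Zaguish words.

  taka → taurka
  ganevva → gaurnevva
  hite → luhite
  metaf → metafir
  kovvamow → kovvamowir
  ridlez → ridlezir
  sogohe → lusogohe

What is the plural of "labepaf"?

labepafir

"labepaf" ends in -f. The one such stem in the data (metaf → metafir) adds -ir, so the same rule applies.
The other patterns: stems ending in -e add the prefix lu-; stems ending in -a insert -ur- after the first vowel.
So labepaf → labepafir.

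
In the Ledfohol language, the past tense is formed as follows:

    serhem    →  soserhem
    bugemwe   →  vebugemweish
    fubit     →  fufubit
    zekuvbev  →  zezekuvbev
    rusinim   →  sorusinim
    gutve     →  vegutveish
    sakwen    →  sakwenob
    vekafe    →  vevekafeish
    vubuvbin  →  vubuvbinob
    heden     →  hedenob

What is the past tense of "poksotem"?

sopoksotem

vubuvbin and rusinim both have last vowel 'i' yet inflect differently (vubuvbinob, sorusinim), so the last vowel is not what conditions the rule; the final letter is.
"poksotem" ends in -m. The stems ending in -m (rusinim → sorusinim, serhem → soserhem) add the prefix so-.
The other patterns: stems ending in -n add -ob; stems ending in -e add ve- … -ish around the stem; stems ending in -t or -v repeat the first consonant+vowel as a prefix.
So poksotem → sopoksotem.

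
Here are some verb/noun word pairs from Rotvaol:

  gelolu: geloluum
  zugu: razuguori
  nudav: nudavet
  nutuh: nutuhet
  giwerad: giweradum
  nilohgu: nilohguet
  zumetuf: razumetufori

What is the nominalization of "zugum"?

razugumori

zugu and nilohgu both end in -u yet inflect differently (razuguori, nilohguet), so the final letter is not what conditions the rule; the first letter is.
"zugum" begins with z-. The stems beginning with z- (zugu → razuguori, zumetuf → razumetufori) add ra- … -ori around the stem.
The other patterns: stems beginning with n- add -et; stems beginning with g- add -um.
So zugum → razugumori.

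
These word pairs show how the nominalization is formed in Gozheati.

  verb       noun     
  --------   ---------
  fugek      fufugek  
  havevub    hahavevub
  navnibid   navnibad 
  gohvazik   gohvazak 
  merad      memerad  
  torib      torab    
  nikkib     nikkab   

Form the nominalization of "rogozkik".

rogozkak

nikkib and havevub both end in -b yet inflect differently (nikkab, hahavevub), so the final letter is not what conditions the rule; the last vowel is.
"rogozkik" has last vowel 'i'. The stems whose last vowel is 'i' (nikkib → nikkab, gohvazik → gohvazak, navnibid → navnibad) change the last vowel to 'a'.
The other pattern: stems whose last vowel is 'a', 'e' or 'u' repeat the first consonant+vowel as a prefix.
So rogozkik → rogozkak.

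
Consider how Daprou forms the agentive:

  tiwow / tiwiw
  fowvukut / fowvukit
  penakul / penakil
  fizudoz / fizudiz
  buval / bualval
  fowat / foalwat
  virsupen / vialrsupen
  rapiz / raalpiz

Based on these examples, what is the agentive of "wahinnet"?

"wahinnet" has last vowel 'e'. The one such stem in the data (virsupen → vialrsupen) inserts -al- after the first vowel (as do buval, fowat), so the same rule applies.
The other pattern: stems whose last vowel is 'o' or 'u' change the last vowel to 'i'.
So wahinnet → waalhinnet.

waalhinnet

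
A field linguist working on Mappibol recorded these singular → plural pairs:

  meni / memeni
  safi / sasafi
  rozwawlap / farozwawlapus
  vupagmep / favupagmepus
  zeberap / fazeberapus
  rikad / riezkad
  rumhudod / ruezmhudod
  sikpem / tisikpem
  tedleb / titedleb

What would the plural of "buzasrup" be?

fabuzasrupus

"buzasrup" ends in -p. The stems ending in -p (rozwawlap → farozwawlapus, vupagmep → favupagmepus, zeberap → fazeberapus) add fa- … -us around the stem.
So buzasrup → fabuzasrupus.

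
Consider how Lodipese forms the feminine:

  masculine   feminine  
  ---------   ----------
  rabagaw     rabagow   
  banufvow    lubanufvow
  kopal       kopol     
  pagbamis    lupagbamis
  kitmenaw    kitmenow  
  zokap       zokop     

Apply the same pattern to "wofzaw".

rabagaw and banufvow both end in -w yet inflect differently (rabagow, lubanufvow), so the final letter is not what conditions the rule; the last vowel is.
"wofzaw" has last vowel 'a'. The stems whose last vowel is 'a' (zokap → zokop, rabagaw → rabagow, kitmenaw → kitmenow) change the last vowel to 'o'.
The other pattern: stems whose last vowel is 'i' or 'o' add the prefix lu-.
So wofzaw → wofzow.

wofzow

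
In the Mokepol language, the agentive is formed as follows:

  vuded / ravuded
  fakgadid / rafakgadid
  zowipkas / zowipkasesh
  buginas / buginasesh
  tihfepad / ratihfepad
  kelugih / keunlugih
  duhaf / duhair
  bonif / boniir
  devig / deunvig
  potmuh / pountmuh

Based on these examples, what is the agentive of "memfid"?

tihfepad and zowipkas both have last vowel 'a' yet inflect differently (ratihfepad, zowipkasesh), so the last vowel is not what conditions the rule; the final letter is.
"memfid" ends in -d. The stems ending in -d (tihfepad → ratihfepad, vuded → ravuded, fakgadid → rafakgadid) add the prefix ra-.
So memfid → ramemfid.

ramemfid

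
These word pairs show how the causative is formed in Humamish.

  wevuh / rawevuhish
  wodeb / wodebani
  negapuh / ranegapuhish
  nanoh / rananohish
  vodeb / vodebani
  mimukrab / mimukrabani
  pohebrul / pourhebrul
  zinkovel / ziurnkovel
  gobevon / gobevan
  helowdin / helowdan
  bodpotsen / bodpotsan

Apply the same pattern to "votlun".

bodpotsen and wodeb both have last vowel 'e' yet inflect differently (bodpotsan, wodebani), so the last vowel is not what conditions the rule; the final letter is.
"votlun" ends in -n. The stems ending in -n (helowdin → helowdan, bodpotsen → bodpotsan, gobevon → gobevan) change the last vowel to 'a'.
So votlun → votlan.

votlan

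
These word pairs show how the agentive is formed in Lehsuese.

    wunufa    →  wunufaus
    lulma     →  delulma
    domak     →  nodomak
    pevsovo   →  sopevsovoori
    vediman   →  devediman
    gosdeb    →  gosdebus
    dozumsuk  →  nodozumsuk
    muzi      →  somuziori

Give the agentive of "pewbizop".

wunufa and lulma both end in -a yet inflect differently (wunufaus, delulma), so the final letter is not what conditions the rule; the first letter is.
"pewbizop" begins with p-. The one such stem in the data (pevsovo → sopevsovoori) adds so- … -ori around the stem, so the same rule applies.
So pewbizop → sopewbizopori.

sopewbizopori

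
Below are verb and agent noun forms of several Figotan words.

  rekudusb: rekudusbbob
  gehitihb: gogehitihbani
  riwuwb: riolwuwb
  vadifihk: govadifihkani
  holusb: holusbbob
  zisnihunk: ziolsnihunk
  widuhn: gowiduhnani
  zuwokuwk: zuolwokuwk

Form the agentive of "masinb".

maolsinb

gehitihb and holusb both end in -b yet inflect differently (gogehitihbani, holusbbob), so the final letter is not what conditions the rule; the second-to-last letter is.
"masinb" has second-to-last letter 'n'. The one such stem in the data (zisnihunk → ziolsnihunk) inserts -ol- after the first vowel (as do riwuwb, zuwokuwk), so the same rule applies.
The other patterns: stems whose second-to-last letter is 'h' add go- … -ani around the stem; stems whose second-to-last letter is 's' double the final consonant and add -ob.
So masinb → maolsinb.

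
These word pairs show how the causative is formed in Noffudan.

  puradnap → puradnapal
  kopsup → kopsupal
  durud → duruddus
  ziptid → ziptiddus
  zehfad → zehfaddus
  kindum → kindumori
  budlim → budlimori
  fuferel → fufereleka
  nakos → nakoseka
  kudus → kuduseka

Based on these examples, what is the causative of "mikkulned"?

mikkulneddus

"mikkulned" ends in -d. The stems ending in -d (durud → duruddus, ziptid → ziptiddus, zehfad → zehfaddus) double the final consonant and add -us.
So mikkulned → mikkulneddus.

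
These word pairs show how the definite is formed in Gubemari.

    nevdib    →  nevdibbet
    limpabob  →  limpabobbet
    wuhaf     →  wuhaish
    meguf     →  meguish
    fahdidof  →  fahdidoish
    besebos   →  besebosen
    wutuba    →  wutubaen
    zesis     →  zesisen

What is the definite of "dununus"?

limpabob and fahdidof both have last vowel 'o' yet inflect differently (limpabobbet, fahdidoish), so the last vowel is not what conditions the rule; the final letter is.
"dununus" ends in -s. The stems ending in -s (besebos → besebosen, zesis → zesisen) add -en.
The other patterns: stems ending in -b double the final consonant and add -et; stems ending in -f drop the final letter and add -ish.
So dununus → dununusen.

dununusen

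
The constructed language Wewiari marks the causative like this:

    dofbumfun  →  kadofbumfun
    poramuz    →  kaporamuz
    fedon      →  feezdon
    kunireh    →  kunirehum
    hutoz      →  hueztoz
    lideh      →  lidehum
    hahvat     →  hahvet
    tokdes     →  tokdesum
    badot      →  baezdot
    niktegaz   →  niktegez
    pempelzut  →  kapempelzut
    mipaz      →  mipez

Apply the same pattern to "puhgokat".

"puhgokat" has last vowel 'a'. The stems whose last vowel is 'a' (niktegaz → niktegez, mipaz → mipez, hahvat → hahvet) change the last vowel to 'e'.
So puhgokat → puhgoket.

puhgoket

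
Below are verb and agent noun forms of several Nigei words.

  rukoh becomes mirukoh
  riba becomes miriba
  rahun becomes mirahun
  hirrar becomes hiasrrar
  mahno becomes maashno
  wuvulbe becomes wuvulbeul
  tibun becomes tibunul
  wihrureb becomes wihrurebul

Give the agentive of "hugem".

"hugem" begins with h-. The one such stem in the data (hirrar → hiasrrar) inserts -as- after the first vowel (as does mahno), so the same rule applies.
The other patterns: stems beginning with r- add the prefix mi-; stems beginning with t- or w- add -ul.
So hugem → huasgem.

huasgem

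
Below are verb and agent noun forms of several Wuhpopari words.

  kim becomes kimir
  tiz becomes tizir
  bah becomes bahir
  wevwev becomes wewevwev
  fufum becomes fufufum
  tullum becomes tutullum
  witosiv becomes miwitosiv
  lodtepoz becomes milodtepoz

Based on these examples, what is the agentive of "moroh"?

kim and fufum both end in -m yet inflect differently (kimir, fufufum), so the final letter is not what conditions the rule; the number of vowels is.
"moroh" has 2 vowels. The stems with 2 vowels (wevwev → wewevwev, fufum → fufufum, tullum → tutullum) repeat the first consonant+vowel as a prefix.
The other patterns: stems with 1 vowel add -ir; stems with 3 vowels add the prefix mi-.
So moroh → momoroh.

momoroh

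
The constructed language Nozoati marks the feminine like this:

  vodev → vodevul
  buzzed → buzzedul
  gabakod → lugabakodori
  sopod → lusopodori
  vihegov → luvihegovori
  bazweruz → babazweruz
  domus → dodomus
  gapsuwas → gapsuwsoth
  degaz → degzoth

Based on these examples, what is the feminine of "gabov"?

lugabovori

buzzed and gabakod both end in -d yet inflect differently (buzzedul, lugabakodori), so the final letter is not what conditions the rule; the last vowel is.
"gabov" has last vowel 'o'. The stems whose last vowel is 'o' (gabakod → lugabakodori, sopod → lusopodori, vihegov → luvihegovori) add lu- … -ori around the stem.
So gabov → lugabovori.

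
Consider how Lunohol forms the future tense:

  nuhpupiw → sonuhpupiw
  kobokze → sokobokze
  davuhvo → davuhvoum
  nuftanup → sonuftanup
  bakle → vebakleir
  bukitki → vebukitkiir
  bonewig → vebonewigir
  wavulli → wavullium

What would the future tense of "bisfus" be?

vebisfusir

"bisfus" begins with b-. The stems beginning with b- (bonewig → vebonewigir, bukitki → vebukitkiir, bakle → vebakleir) add ve- … -ir around the stem.
So bisfus → vebisfusir.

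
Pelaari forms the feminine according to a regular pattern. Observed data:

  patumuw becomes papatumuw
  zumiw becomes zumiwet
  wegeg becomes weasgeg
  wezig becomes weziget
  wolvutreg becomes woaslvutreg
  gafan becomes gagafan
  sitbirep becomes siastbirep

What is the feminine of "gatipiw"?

"gatipiw" has last vowel 'i'. The stems whose last vowel is 'i' (zumiw → zumiwet, wezig → weziget) add -et.
The other patterns: stems whose last vowel is 'e' insert -as- after the first vowel; stems whose last vowel is 'a' or 'u' repeat the first consonant+vowel as a prefix.
So gatipiw → gatipiwet.

gatipiwet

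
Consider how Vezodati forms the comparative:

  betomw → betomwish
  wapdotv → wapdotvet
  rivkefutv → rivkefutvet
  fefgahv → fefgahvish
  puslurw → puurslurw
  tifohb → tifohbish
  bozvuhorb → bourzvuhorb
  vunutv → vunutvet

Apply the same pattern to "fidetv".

rivkefutv and fefgahv both end in -v yet inflect differently (rivkefutvet, fefgahvish), so the final letter is not what conditions the rule; the second-to-last letter is.
"fidetv" has second-to-last letter 't'. The stems whose second-to-last letter is 't' (rivkefutv → rivkefutvet, vunutv → vunutvet, wapdotv → wapdotvet) add -et.
So fidetv → fidetvet.

fidetvet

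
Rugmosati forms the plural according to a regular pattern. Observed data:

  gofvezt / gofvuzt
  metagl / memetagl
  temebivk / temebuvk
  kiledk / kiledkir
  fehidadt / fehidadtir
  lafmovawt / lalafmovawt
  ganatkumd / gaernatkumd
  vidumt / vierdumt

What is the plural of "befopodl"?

befopodlir

fehidadt and gofvezt both end in -t yet inflect differently (fehidadtir, gofvuzt), so the final letter is not what conditions the rule; the second-to-last letter is.
"befopodl" has second-to-last letter 'd'. The stems whose second-to-last letter is 'd' (kiledk → kiledkir, fehidadt → fehidadtir) add -ir.
The other patterns: stems whose second-to-last letter is 'v' or 'z' change the last vowel to 'u'; stems whose second-to-last letter is 'm' insert -er- after the first vowel; stems whose second-to-last letter is 'g' or 'w' repeat the first consonant+vowel as a prefix.
So befopodl → befopodlir.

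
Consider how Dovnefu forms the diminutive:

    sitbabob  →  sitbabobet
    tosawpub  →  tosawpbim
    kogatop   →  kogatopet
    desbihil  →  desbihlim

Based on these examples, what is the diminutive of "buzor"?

buzoret

sitbabob and tosawpub both end in -b yet inflect differently (sitbabobet, tosawpbim), so the final letter is not what conditions the rule; the last vowel is.
"buzor" has last vowel 'o'. The stems whose last vowel is 'o' (kogatop → kogatopet, sitbabob → sitbabobet) add -et.
So buzor → buzoret.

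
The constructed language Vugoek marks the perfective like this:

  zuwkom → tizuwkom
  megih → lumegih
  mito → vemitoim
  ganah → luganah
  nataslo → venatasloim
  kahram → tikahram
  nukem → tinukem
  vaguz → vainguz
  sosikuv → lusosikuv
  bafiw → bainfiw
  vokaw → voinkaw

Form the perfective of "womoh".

luwomoh

kahram and ganah both have last vowel 'a' yet inflect differently (tikahram, luganah), so the last vowel is not what conditions the rule; the final letter is.
"womoh" ends in -h. The stems ending in -h (ganah → luganah, megih → lumegih) add the prefix lu-.
So womoh → luwomoh.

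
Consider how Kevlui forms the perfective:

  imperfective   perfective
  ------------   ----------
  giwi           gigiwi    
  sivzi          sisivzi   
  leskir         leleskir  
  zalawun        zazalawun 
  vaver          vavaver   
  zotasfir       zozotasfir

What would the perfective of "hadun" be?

Every pair shown (giwi → gigiwi, sivzi → sisivzi, leskir → leleskir, …) follows the same rule: repeat the first consonant+vowel as a prefix.
So hadun → hahadun.

hahadun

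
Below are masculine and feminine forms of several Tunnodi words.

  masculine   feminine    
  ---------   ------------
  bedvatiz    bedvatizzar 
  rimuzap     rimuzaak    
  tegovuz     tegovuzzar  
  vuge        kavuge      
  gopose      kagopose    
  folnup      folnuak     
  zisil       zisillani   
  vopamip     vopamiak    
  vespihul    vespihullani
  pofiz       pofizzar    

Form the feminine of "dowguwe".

kadowguwe

"dowguwe" ends in -e. The stems ending in -e (gopose → kagopose, vuge → kavuge) add the prefix ka-.
So dowguwe → kadowguwe.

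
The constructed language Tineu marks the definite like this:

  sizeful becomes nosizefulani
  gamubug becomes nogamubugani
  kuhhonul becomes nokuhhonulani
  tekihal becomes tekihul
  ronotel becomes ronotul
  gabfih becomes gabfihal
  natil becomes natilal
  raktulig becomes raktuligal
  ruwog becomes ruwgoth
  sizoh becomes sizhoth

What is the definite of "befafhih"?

befafhihal

"befafhih" has last vowel 'i'. The stems whose last vowel is 'i' (gabfih → gabfihal, natil → natilal, raktulig → raktuligal) add -al.
The other patterns: stems whose last vowel is 'u' add no- … -ani around the stem; stems whose last vowel is 'a' or 'e' change the last vowel to 'u'; stems whose last vowel is 'o' delete the last vowel and add -oth.
So befafhih → befafhihal.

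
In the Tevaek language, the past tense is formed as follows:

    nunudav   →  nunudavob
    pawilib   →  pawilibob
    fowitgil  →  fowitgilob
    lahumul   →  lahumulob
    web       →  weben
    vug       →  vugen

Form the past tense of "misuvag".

misuvagob

pawilib and web both end in -b yet inflect differently (pawilibob, weben), so the final letter is not what conditions the rule; the number of vowels is.
"misuvag" has 3 vowels. The stems with 3 vowels (nunudav → nunudavob, pawilib → pawilibob, fowitgil → fowitgilob) add -ob.
The other pattern: stems with 1 vowel add -en.
So misuvag → misuvagob.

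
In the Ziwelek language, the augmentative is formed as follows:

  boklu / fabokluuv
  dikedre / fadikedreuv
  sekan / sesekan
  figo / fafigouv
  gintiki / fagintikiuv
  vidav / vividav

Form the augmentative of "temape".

sekan and boklu both have 2 vowels yet inflect differently (sesekan, fabokluuv), so the number of vowels is not what conditions the rule; whether the stem ends in a vowel or a consonant is.
"temape" ends in a vowel. The stems ending in a vowel (boklu → fabokluuv, dikedre → fadikedreuv, gintiki → fagintikiuv) add fa- … -uv around the stem.
The other pattern: stems ending in a consonant repeat the first consonant+vowel as a prefix.
So temape → fatemapeuv.

fatemapeuv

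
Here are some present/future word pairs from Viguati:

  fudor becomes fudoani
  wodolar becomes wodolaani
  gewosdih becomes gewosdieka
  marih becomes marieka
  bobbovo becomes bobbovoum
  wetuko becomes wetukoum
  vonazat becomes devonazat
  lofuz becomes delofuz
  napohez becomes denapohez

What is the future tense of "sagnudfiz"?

fudor and bobbovo both have last vowel 'o' yet inflect differently (fudoani, bobbovoum), so the last vowel is not what conditions the rule; the final letter is.
"sagnudfiz" ends in -z. The stems ending in -z (lofuz → delofuz, napohez → denapohez) add the prefix de-.
The other patterns: stems ending in -r drop the final letter and add -ani; stems ending in -h drop the final letter and add -eka; stems ending in -o add -um.
So sagnudfiz → desagnudfiz.

desagnudfiz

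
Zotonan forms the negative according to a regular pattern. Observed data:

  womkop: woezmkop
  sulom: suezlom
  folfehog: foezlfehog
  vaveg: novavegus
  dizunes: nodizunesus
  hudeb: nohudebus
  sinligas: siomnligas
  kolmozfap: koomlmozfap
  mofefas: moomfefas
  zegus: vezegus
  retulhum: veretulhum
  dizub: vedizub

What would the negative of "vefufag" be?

folfehog and vaveg both end in -g yet inflect differently (foezlfehog, novavegus), so the final letter is not what conditions the rule; the last vowel is.
"vefufag" has last vowel 'a'. The stems whose last vowel is 'a' (sinligas → siomnligas, kolmozfap → koomlmozfap, mofefas → moomfefas) insert -om- after the first vowel.
The other patterns: stems whose last vowel is 'o' insert -ez- after the first vowel; stems whose last vowel is 'e' add no- … -us around the stem; stems whose last vowel is 'u' add the prefix ve-.
So vefufag → veomfufag.

veomfufag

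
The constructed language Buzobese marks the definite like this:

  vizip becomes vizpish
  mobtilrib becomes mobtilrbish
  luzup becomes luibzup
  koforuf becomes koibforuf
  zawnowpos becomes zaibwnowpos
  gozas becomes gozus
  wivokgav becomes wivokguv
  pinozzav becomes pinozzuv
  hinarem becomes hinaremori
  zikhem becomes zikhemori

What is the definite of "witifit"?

vizip and luzup both end in -p yet inflect differently (vizpish, luibzup), so the final letter is not what conditions the rule; the last vowel is.
"witifit" has last vowel 'i'. The stems whose last vowel is 'i' (vizip → vizpish, mobtilrib → mobtilrbish) delete the last vowel and add -ish.
So witifit → witiftish.

witiftish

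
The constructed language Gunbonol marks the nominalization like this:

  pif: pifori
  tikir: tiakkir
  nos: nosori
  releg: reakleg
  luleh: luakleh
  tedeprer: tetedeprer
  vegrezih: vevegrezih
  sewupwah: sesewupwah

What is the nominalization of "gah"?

luleh and sewupwah both end in -h yet inflect differently (luakleh, sesewupwah), so the final letter is not what conditions the rule; the number of vowels is.
"gah" has 1 vowel. The stems with 1 vowel (pif → pifori, nos → nosori) add -ori.
The other patterns: stems with 2 vowels insert -ak- after the first vowel; stems with 3 vowels repeat the first consonant+vowel as a prefix.
So gah → gahori.

gahori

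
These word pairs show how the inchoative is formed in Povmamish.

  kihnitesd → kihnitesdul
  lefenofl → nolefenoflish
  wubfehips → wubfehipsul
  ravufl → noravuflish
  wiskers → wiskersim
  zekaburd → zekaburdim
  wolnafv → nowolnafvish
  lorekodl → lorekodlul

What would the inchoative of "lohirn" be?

lohirnim

zekaburd and kihnitesd both end in -d yet inflect differently (zekaburdim, kihnitesdul), so the final letter is not what conditions the rule; the second-to-last letter is.
"lohirn" has second-to-last letter 'r'. The stems whose second-to-last letter is 'r' (wiskers → wiskersim, zekaburd → zekaburdim) add -im.
So lohirn → lohirnim.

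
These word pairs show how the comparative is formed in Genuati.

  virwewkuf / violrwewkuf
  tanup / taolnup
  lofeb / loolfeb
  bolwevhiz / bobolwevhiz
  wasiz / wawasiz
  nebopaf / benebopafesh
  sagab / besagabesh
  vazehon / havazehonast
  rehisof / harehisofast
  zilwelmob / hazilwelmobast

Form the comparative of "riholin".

virwewkuf and nebopaf both end in -f yet inflect differently (violrwewkuf, benebopafesh), so the final letter is not what conditions the rule; the last vowel is.
"riholin" has last vowel 'i'. The stems whose last vowel is 'i' (bolwevhiz → bobolwevhiz, wasiz → wawasiz) repeat the first consonant+vowel as a prefix.
So riholin → ririholin.

ririholin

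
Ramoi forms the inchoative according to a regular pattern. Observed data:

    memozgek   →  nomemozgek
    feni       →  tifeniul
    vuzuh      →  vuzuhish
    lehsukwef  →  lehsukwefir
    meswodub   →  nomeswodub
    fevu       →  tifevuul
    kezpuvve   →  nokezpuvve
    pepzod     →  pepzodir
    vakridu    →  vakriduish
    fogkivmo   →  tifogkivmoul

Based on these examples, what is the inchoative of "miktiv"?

vakridu and fevu both end in -u yet inflect differently (vakriduish, tifevuul), so the final letter is not what conditions the rule; the first letter is.
"miktiv" begins with m-. The stems beginning with m- (meswodub → nomeswodub, memozgek → nomemozgek) add the prefix no-.
The other patterns: stems beginning with v- add -ish; stems beginning with f- add ti- … -ul around the stem; stems beginning with l- or p- add -ir.
So miktiv → nomiktiv.

nomiktiv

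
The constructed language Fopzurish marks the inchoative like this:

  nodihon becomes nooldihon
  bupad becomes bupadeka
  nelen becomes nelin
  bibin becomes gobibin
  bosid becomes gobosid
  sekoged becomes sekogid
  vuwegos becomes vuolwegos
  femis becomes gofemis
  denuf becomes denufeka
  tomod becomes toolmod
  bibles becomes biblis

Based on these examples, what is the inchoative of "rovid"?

gorovid

"rovid" has last vowel 'i'. The stems whose last vowel is 'i' (bibin → gobibin, bosid → gobosid, femis → gofemis) add the prefix go-.
The other patterns: stems whose last vowel is 'e' change the last vowel to 'i'; stems whose last vowel is 'a' or 'u' add -eka; stems whose last vowel is 'o' insert -ol- after the first vowel.
So rovid → gorovid.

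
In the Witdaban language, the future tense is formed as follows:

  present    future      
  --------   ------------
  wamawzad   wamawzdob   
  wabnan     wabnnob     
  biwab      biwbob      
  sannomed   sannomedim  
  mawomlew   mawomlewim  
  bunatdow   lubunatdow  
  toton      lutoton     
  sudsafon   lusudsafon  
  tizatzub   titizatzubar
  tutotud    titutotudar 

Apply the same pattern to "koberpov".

wamawzad and sannomed both end in -d yet inflect differently (wamawzdob, sannomedim), so the final letter is not what conditions the rule; the last vowel is.
"koberpov" has last vowel 'o'. The stems whose last vowel is 'o' (bunatdow → lubunatdow, toton → lutoton, sudsafon → lusudsafon) add the prefix lu-.
So koberpov → lukoberpov.

lukoberpov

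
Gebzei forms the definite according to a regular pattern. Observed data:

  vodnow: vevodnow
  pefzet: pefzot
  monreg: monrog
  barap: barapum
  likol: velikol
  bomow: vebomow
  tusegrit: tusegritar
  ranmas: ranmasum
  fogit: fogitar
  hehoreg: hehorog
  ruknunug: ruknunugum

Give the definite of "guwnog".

veguwnog

"guwnog" has last vowel 'o'. The stems whose last vowel is 'o' (vodnow → vevodnow, bomow → vebomow, likol → velikol) add the prefix ve-.
So guwnog → veguwnog.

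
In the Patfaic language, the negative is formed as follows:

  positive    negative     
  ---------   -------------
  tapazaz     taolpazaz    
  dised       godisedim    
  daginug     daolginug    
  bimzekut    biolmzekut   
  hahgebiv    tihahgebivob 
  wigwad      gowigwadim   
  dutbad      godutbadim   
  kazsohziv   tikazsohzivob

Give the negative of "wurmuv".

tiwurmuvob

wigwad and tapazaz both have last vowel 'a' yet inflect differently (gowigwadim, taolpazaz), so the last vowel is not what conditions the rule; the final letter is.
"wurmuv" ends in -v. The stems ending in -v (hahgebiv → tihahgebivob, kazsohziv → tikazsohzivob) add ti- … -ob around the stem.
The other patterns: stems ending in -d add go- … -im around the stem; stems ending in -g, -t or -z insert -ol- after the first vowel.
So wurmuv → tiwurmuvob.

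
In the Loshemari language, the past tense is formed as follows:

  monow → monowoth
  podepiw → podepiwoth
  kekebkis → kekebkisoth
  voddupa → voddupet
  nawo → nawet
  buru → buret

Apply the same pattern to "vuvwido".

monow and nawo both have last vowel 'o' yet inflect differently (monowoth, nawet), so the last vowel is not what conditions the rule; whether the stem ends in a vowel or a consonant is.
"vuvwido" ends in a vowel. The stems ending in a vowel (voddupa → voddupet, nawo → nawet, buru → buret) drop the final letter and add -et.
So vuvwido → vuvwidet.

vuvwidet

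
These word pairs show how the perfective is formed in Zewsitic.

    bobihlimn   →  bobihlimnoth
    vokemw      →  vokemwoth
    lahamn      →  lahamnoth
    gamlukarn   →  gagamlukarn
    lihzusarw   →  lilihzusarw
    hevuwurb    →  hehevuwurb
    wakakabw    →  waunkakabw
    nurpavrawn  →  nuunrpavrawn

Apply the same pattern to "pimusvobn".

piunmusvobn

bobihlimn and gamlukarn both end in -n yet inflect differently (bobihlimnoth, gagamlukarn), so the final letter is not what conditions the rule; the second-to-last letter is.
"pimusvobn" has second-to-last letter 'b'. The one such stem in the data (wakakabw → waunkakabw) inserts -un- after the first vowel (as does nurpavrawn), so the same rule applies.
So pimusvobn → piunmusvobn.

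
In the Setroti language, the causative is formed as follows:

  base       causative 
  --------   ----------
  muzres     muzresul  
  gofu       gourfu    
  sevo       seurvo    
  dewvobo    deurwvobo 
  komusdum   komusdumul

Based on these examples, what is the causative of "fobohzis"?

komusdum and gofu both have last vowel 'u' yet inflect differently (komusdumul, gourfu), so the last vowel is not what conditions the rule; whether the stem ends in a vowel or a consonant is.
"fobohzis" ends in a consonant. The stems ending in a consonant (muzres → muzresul, komusdum → komusdumul) add -ul.
The other pattern: stems ending in a vowel insert -ur- after the first vowel.
So fobohzis → fobohzisul.

fobohzisul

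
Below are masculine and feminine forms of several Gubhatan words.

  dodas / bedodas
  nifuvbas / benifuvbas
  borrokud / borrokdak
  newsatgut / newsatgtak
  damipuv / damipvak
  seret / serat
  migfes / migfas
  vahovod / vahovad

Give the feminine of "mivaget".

mivagat

newsatgut and seret both end in -t yet inflect differently (newsatgtak, serat), so the final letter is not what conditions the rule; the last vowel is.
"mivaget" has last vowel 'e'. The stems whose last vowel is 'e' (seret → serat, migfes → migfas) change the last vowel to 'a'.
The other patterns: stems whose last vowel is 'a' add the prefix be-; stems whose last vowel is 'u' delete the last vowel and add -ak.
So mivaget → mivagat.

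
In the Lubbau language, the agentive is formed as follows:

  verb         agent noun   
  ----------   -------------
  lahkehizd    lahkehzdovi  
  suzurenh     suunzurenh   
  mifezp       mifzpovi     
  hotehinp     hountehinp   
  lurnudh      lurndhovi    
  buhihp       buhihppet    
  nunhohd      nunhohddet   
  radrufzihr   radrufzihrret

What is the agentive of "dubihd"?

dubihddet

buhihp and hotehinp both end in -p yet inflect differently (buhihppet, hountehinp), so the final letter is not what conditions the rule; the second-to-last letter is.
"dubihd" has second-to-last letter 'h'. The stems whose second-to-last letter is 'h' (radrufzihr → radrufzihrret, buhihp → buhihppet, nunhohd → nunhohddet) double the final consonant and add -et.
The other patterns: stems whose second-to-last letter is 'n' insert -un- after the first vowel; stems whose second-to-last letter is 'd' or 'z' delete the last vowel and add -ovi.
So dubihd → dubihddet.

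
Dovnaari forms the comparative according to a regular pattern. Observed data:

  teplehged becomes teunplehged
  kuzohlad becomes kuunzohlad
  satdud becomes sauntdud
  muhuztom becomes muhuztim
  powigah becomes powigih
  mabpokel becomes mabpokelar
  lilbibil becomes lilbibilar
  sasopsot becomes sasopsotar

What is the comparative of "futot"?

futotar

"futot" ends in -t. The one such stem in the data (sasopsot → sasopsotar) adds -ar, so the same rule applies.
So futot → futotar.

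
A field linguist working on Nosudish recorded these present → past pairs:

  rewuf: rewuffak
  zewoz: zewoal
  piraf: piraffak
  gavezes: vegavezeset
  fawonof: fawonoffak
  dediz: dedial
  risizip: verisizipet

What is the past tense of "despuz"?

"despuz" ends in -z. The stems ending in -z (dediz → dedial, zewoz → zewoal) drop the final letter and add -al.
The other patterns: stems ending in -f double the final consonant and add -ak; stems ending in -p or -s add ve- … -et around the stem.
So despuz → despual.

despual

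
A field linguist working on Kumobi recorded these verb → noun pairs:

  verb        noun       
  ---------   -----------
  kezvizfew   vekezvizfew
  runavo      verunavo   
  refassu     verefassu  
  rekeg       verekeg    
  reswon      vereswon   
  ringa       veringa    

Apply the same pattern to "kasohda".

vekasohda

Every pair shown (kezvizfew → vekezvizfew, runavo → verunavo, refassu → verefassu, …) follows the same rule: add the prefix ve-.
So kasohda → vekasohda.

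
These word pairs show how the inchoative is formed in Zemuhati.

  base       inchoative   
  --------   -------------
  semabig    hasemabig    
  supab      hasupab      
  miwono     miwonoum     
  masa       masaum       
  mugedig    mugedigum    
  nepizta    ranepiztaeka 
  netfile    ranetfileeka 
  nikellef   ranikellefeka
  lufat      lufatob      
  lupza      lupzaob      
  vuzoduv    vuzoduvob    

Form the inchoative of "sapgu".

semabig and mugedig both end in -g yet inflect differently (hasemabig, mugedigum), so the final letter is not what conditions the rule; the first letter is.
"sapgu" begins with s-. The stems beginning with s- (semabig → hasemabig, supab → hasupab) add the prefix ha-.
The other patterns: stems beginning with m- add -um; stems beginning with n- add ra- … -eka around the stem; stems beginning with l- or v- add -ob.
So sapgu → hasapgu.

hasapgu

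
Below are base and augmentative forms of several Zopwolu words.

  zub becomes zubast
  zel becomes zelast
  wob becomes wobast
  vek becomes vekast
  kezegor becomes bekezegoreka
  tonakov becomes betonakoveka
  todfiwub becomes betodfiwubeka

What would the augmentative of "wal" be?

walast

zub and todfiwub both end in -b yet inflect differently (zubast, betodfiwubeka), so the final letter is not what conditions the rule; the number of vowels is.
"wal" has 1 vowel. The stems with 1 vowel (zub → zubast, zel → zelast, wob → wobast) add -ast.
So wal → walast.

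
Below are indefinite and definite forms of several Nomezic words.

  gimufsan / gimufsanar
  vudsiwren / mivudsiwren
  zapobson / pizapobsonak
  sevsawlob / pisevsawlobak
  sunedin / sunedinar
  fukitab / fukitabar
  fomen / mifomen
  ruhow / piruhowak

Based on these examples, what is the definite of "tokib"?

tokibar

zapobson and vudsiwren both end in -n yet inflect differently (pizapobsonak, mivudsiwren), so the final letter is not what conditions the rule; the last vowel is.
"tokib" has last vowel 'i'. The one such stem in the data (sunedin → sunedinar) adds -ar, so the same rule applies.
So tokib → tokibar.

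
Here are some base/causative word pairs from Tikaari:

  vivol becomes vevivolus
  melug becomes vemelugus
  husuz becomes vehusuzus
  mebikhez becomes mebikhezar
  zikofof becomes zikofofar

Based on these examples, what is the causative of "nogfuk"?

"nogfuk" has 2 vowels. The stems with 2 vowels (vivol → vevivolus, melug → vemelugus, husuz → vehusuzus) add ve- … -us around the stem.
The other pattern: stems with 3 vowels add -ar.
So nogfuk → venogfukus.

venogfukus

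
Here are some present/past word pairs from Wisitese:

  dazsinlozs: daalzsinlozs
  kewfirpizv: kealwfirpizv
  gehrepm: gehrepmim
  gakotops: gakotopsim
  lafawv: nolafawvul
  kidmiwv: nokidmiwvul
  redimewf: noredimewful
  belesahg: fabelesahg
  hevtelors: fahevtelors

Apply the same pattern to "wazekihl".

fawazekihl

dazsinlozs and gakotops both end in -s yet inflect differently (daalzsinlozs, gakotopsim), so the final letter is not what conditions the rule; the second-to-last letter is.
"wazekihl" has second-to-last letter 'h'. The one such stem in the data (belesahg → fabelesahg) adds the prefix fa-, so the same rule applies.
So wazekihl → fawazekihl.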